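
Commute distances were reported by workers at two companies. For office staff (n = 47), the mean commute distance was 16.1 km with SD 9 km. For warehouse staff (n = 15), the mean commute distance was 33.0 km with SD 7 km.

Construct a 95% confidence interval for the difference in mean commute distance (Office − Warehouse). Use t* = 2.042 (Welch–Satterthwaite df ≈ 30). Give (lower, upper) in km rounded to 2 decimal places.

(-21.46, -12.34)

Per-group SEs: s₁/√n₁ = 9/√47 = 1.3128, s₂/√n₂ = 7/√15 = 1.8074.
Unpooled SE of the difference: √(1.72344384 + 3.26669476) = 2.2339.
Margin of error = t* · SE = 2.042 × 2.2339 = 4.5616.
x̄₁ − x̄₂ = 16.1 − 33.0 = -16.9000.
CI: -16.9000 ± 4.5616 = (-21.46, -12.34).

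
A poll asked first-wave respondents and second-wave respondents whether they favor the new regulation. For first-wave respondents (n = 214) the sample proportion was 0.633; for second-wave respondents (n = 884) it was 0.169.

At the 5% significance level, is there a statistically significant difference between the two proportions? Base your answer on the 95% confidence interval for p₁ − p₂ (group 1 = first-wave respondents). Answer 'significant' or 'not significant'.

significant

Each SE is √(p̂(1−p̂)/n): √(0.6330·0.3670/214) = 0.03295 and √(0.1690·0.8310/884) = 0.01260.
SE(p̂₁ − p̂₂) = √(SE₁² + SE₂²) = √(0.0010857025 + 0.00015876) = 0.03528, since the two samples are independent.
At 95% confidence z* = 1.960; margin = 1.960 × 0.03528 = 0.06915.
The difference is 0.6330 − 0.1690 = 0.4640, so the interval is 0.4640 ± 0.06915 = (0.39485, 0.53315).
The interval (0.39485, 0.53315) does not contain 0, so the difference is significant.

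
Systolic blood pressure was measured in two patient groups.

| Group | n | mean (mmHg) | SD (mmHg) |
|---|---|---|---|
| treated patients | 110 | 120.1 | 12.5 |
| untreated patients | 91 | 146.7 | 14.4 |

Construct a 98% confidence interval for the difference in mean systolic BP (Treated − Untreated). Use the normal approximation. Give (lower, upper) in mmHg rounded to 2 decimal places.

SE₁ = s₁/√n₁ = 12.5/√110 = 1.1918; SE₂ = 14.4/√91 = 1.5095.
Independent samples, unequal variances: SE_diff = √(SE₁² + SE₂²) = √(1.42038724 + 2.27859025) = 1.9233.
z* = 2.326, so margin of error = 2.326 × 1.9233 = 4.4736.
Difference in means = 120.1 − 146.7 = -26.6000.
-26.6000 ± 4.4736 → (-31.07, -22.13).

(-31.07, -22.13)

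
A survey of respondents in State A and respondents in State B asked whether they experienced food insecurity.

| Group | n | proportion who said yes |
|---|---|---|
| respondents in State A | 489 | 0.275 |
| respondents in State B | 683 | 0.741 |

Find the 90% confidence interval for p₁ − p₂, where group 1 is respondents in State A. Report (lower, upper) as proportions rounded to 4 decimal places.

(-0.5092, -0.4228)

Each SE is √(p̂(1−p̂)/n): √(0.2750·0.7250/489) = 0.02019 and √(0.7410·0.2590/683) = 0.01676.
SE(p̂₁ − p̂₂) = √(SE₁² + SE₂²) = √(0.0004076361 + 0.0002808976) = 0.02624, since the two samples are independent.
At 90% confidence z* = 1.645; margin = 1.645 × 0.02624 = 0.04316.
The difference is 0.2750 − 0.7410 = -0.4660, so the interval is -0.4660 ± 0.04316 = (-0.5092, -0.4228).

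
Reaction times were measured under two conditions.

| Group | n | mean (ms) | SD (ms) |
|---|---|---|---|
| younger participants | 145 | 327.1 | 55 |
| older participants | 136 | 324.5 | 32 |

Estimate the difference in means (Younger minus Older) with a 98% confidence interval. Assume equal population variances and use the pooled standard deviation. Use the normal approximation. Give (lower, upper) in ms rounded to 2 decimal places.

(-9.99, 15.19)

s_p = √[((n₁−1)s₁² + (n₂−1)s₂²)/(n₁+n₂−2)] = √[(144·55² + 135·32²)/279] = 45.3517.
SE = 45.3517·√(1/145 + 1/136) = 5.4137.
With z* = 2.326, margin = 2.326 × 5.4137 = 12.5923.
x̄₁ − x̄₂ = 327.1 − 324.5 = 2.6000; interval 2.6000 ± 12.5923 = (-9.99, 15.19).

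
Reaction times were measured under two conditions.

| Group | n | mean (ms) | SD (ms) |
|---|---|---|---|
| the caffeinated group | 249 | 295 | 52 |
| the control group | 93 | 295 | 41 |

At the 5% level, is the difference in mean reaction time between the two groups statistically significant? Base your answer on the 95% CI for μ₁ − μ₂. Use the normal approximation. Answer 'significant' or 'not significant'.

SE₁ = s₁/√n₁ = 52/√249 = 3.2954; SE₂ = 41/√93 = 4.2515.
Independent samples, unequal variances: SE_diff = √(SE₁² + SE₂²) = √(10.85966116 + 18.07525225) = 5.3791.
z* = 1.960, so margin of error = 1.960 × 5.3791 = 10.5430.
Difference in means = 295 − 295 = 0.0000.
0.0000 ± 10.5430 → (-10.5430, 10.5430).
The interval (-10.5430, 10.5430) contains 0, so the difference is not significant.

not significant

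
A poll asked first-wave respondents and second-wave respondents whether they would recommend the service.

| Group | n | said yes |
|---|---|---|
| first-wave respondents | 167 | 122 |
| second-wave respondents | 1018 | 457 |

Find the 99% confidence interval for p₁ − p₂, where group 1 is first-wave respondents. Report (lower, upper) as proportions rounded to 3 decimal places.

(0.184, 0.379)

First, p̂₁ = 122/167 = 0.7305; p̂₂ = 457/1018 = 0.4489.
The two standard errors are √(0.7305×0.2695/167) = 0.03433 and √(0.4489×0.5511/1018) = 0.01559.
Because the samples are independent, SE_diff = √(0.03433² + 0.01559²) = 0.03770.
Using z* = 2.576 for 99%, ME = 2.576 × 0.03770 = 0.09712.
p̂₁ − p̂₂ = 0.2816; interval 0.2816 ± 0.09712 gives (0.184, 0.379).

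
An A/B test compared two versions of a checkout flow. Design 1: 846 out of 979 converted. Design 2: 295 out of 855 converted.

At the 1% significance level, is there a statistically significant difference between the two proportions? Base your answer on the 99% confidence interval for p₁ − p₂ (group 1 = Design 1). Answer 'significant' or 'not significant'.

p̂₁ = 846/979 = 0.8641 and p̂₂ = 295/855 = 0.3450.
SE₁ = √(p̂₁(1−p̂₁)/n₁) = √(0.8641·0.1359/979) = 0.01095; SE₂ = √(0.3450·0.6550/855) = 0.01626.
Independent samples: SE of the difference = √(SE₁² + SE₂²) = √(0.0001199025 + 0.0002643876) = 0.01960.
z* for 99% confidence is 2.576, so the margin of error is 2.576 × 0.01960 = 0.05049.
Point estimate p̂₁ − p̂₂ = 0.8641 − 0.3450 = 0.5191.
0.5191 ± 0.05049 → (0.46861, 0.56959).
The interval (0.46861, 0.56959) does not contain 0, so the difference is significant.

significant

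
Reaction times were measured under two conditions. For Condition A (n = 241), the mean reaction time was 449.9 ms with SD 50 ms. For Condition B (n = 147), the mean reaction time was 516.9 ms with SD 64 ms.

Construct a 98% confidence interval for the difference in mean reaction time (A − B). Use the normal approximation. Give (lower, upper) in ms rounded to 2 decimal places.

(-81.38, -52.62)

Per-group SEs: s₁/√n₁ = 50/√241 = 3.2208, s₂/√n₂ = 64/√147 = 5.2786.
Unpooled SE of the difference: √(10.37355264 + 27.86361796) = 6.1836.
Margin of error = z* · SE = 2.326 × 6.1836 = 14.3831.
x̄₁ − x̄₂ = 449.9 − 516.9 = -67.0000.
CI: -67.0000 ± 14.3831 = (-81.38, -52.62).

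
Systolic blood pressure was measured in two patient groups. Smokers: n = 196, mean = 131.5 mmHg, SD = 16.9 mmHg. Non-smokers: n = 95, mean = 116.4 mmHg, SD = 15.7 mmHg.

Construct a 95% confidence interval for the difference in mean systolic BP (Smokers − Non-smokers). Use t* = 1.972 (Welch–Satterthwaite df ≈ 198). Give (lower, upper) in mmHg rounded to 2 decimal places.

SE₁ = s₁/√n₁ = 16.9/√196 = 1.2071; SE₂ = 15.7/√95 = 1.6108.
Independent samples, unequal variances: SE_diff = √(SE₁² + SE₂²) = √(1.45709041 + 2.59467664) = 2.0129.
t* = 1.972, so margin of error = 1.972 × 2.0129 = 3.9694.
Difference in means = 131.5 − 116.4 = 15.1000.
15.1000 ± 3.9694 → (11.13, 19.07).

(11.13, 19.07)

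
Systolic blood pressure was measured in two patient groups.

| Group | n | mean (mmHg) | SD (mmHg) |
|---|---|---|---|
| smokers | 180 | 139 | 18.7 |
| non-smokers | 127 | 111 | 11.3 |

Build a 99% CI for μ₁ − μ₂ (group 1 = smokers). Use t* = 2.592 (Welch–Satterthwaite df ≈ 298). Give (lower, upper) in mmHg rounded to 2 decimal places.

(23.55, 32.45)

Per-group SEs: s₁/√n₁ = 18.7/√180 = 1.3938, s₂/√n₂ = 11.3/√127 = 1.0027.
Unpooled SE of the difference: √(1.94267844 + 1.00540729) = 1.7170.
Margin of error = t* · SE = 2.592 × 1.7170 = 4.4505.
x̄₁ − x̄₂ = 139 − 111 = 28.0000.
CI: 28.0000 ± 4.4505 = (23.55, 32.45).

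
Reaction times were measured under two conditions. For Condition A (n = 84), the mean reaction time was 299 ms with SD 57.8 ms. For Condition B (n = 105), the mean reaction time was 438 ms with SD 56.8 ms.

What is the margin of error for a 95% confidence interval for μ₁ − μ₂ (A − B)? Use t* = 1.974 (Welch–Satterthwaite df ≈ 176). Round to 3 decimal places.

16.574

SE₁ = s₁/√n₁ = 57.8/√84 = 6.3065; SE₂ = 56.8/√105 = 5.5431.
Independent samples, unequal variances: SE_diff = √(SE₁² + SE₂²) = √(39.77194225 + 30.72595761) = 8.3963.
t* = 1.974, so margin of error = 1.974 × 8.3963 = 16.5743.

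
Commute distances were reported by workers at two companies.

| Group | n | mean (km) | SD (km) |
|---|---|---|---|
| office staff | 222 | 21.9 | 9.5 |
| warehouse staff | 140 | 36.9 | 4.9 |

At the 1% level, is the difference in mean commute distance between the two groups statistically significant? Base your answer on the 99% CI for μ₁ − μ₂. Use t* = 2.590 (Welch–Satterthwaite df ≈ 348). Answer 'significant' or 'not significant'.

significant

Standard errors of each mean: 9.5/√222 = 0.6376 and 4.9/√140 = 0.4141.
SE(x̄₁ − x̄₂) = √(0.6376² + 0.4141²) = 0.7603 for independent samples with unequal variances.
With t* = 2.590, the margin is 2.590 × 0.7603 = 1.9692.
x̄₁ − x̄₂ = 21.9 − 36.9 = -15.0000; the interval is -15.0000 ± 1.9692 = (-16.9692, -13.0308).
The interval (-16.9692, -13.0308) does not contain 0, so the difference is significant.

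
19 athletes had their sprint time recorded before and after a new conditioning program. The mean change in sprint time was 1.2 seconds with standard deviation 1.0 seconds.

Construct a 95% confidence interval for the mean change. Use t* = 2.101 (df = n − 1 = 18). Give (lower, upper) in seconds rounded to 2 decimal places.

(0.72, 1.68)

Paired design: SE = s_d/√n = 1.0/√19 = 0.2294.
t* = 2.101; margin of error = 2.101 × 0.2294 = 0.4820.
1.2 ± 0.4820 → (0.72, 1.68).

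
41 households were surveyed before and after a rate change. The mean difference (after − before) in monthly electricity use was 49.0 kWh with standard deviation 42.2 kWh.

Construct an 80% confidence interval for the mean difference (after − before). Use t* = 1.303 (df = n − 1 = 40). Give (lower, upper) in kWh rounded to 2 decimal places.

Paired design: SE = s_d/√n = 42.2/√41 = 6.5905.
t* = 1.303; margin of error = 1.303 × 6.5905 = 8.5874.
49.0 ± 8.5874 → (40.41, 57.59).

(40.41, 57.59)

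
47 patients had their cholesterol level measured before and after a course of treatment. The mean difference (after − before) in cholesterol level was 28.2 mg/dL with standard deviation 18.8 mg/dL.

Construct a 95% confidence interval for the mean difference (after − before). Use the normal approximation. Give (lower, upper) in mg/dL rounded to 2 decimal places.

(22.83, 33.57)

Paired design: SE = s_d/√n = 18.8/√47 = 2.7423.
z* = 1.960; margin of error = 1.960 × 2.7423 = 5.3749.
28.2 ± 5.3749 → (22.83, 33.57).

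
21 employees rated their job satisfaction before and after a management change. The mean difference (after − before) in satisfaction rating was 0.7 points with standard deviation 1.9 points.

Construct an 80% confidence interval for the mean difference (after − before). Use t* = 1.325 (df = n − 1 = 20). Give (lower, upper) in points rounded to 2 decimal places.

This is a matched-pairs design, so SE = s_d/√n = 1.9/√21 = 0.4146.
Margin = 1.325 × 0.4146 = 0.5493; the interval is 0.7 ± 0.5493 = (0.15, 1.25).

(0.15, 1.25)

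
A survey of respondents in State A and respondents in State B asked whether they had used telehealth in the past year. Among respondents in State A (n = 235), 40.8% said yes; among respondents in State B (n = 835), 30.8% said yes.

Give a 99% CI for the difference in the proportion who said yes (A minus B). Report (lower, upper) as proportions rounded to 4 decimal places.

The two standard errors are √(0.4080×0.5920/235) = 0.03206 and √(0.3080×0.6920/835) = 0.01598.
Because the samples are independent, SE_diff = √(0.03206² + 0.01598²) = 0.03582.
Using z* = 2.576 for 99%, ME = 2.576 × 0.03582 = 0.09227.
p̂₁ − p̂₂ = 0.1000; interval 0.1000 ± 0.09227 gives (0.0077, 0.1923).

(0.0077, 0.1923)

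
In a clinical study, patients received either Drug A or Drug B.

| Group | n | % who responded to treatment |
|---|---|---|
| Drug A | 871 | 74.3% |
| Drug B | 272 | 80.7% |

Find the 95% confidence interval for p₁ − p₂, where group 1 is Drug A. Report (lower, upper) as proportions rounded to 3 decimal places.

(-0.119, -0.009)

Each SE is √(p̂(1−p̂)/n): √(0.7430·0.2570/871) = 0.01481 and √(0.8070·0.1930/272) = 0.02393.
SE(p̂₁ − p̂₂) = √(SE₁² + SE₂²) = √(0.0002193361 + 0.0005726449) = 0.02814, since the two samples are independent.
At 95% confidence z* = 1.960; margin = 1.960 × 0.02814 = 0.05515.
The difference is 0.7430 − 0.8070 = -0.0640, so the interval is -0.0640 ± 0.05515 = (-0.119, -0.009).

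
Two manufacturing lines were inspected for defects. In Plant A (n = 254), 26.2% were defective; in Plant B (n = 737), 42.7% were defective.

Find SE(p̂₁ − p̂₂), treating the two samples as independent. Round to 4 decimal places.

SE₁ = √(p̂₁(1−p̂₁)/n₁) = √(0.2620·0.7380/254) = 0.02759; SE₂ = √(0.4270·0.5730/737) = 0.01822.
Independent samples: SE of the difference = √(SE₁² + SE₂²) = √(0.0007612081 + 0.0003319684) = 0.03306.

0.0331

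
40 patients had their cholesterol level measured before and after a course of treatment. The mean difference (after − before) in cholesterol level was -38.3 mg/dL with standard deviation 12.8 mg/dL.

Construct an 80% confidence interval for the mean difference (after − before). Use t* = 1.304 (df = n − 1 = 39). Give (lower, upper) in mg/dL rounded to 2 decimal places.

(-40.94, -35.66)

This is a matched-pairs design, so SE = s_d/√n = 12.8/√40 = 2.0239.
Margin = 1.304 × 2.0239 = 2.6392; the interval is -38.3 ± 2.6392 = (-40.94, -35.66).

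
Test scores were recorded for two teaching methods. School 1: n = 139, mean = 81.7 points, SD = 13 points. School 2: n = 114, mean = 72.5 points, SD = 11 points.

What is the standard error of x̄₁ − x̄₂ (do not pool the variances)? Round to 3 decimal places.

SE₁ = s₁/√n₁ = 13/√139 = 1.1026; SE₂ = 11/√114 = 1.0302.
Independent samples, unequal variances: SE_diff = √(SE₁² + SE₂²) = √(1.21572676 + 1.06131204) = 1.5090.

1.509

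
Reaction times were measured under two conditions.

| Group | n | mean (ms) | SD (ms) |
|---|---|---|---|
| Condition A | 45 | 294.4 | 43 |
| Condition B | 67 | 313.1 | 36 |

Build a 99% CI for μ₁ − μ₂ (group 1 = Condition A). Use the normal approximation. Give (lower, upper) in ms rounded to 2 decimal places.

Per-group SEs: s₁/√n₁ = 43/√45 = 6.4101, s₂/√n₂ = 36/√67 = 4.3981.
Unpooled SE of the difference: √(41.08938201 + 19.34328361) = 7.7738.
Margin of error = z* · SE = 2.576 × 7.7738 = 20.0253.
x̄₁ − x̄₂ = 294.4 − 313.1 = -18.7000.
CI: -18.7000 ± 20.0253 = (-38.73, 1.33).

(-38.73, 1.33)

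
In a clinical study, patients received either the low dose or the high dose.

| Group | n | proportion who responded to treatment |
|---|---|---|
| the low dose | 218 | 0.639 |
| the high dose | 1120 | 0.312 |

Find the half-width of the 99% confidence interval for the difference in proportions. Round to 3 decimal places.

SE₁ = √(p̂₁(1−p̂₁)/n₁) = √(0.6390·0.3610/218) = 0.03253; SE₂ = √(0.3120·0.6880/1120) = 0.01384.
Independent samples: SE of the difference = √(SE₁² + SE₂²) = √(0.0010582009 + 0.0001915456) = 0.03535.
z* for 99% confidence is 2.576, so the margin of error is 2.576 × 0.03535 = 0.09106.

0.091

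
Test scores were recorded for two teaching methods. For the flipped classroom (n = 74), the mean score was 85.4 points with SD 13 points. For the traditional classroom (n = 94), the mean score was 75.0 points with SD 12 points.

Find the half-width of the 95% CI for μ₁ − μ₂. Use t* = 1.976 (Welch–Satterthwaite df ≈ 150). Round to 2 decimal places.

3.86

SE₁ = s₁/√n₁ = 13/√74 = 1.5112; SE₂ = 12/√94 = 1.2377.
Independent samples, unequal variances: SE_diff = √(SE₁² + SE₂²) = √(2.28372544 + 1.53190129) = 1.9534.
t* = 1.976, so margin of error = 1.976 × 1.9534 = 3.8599.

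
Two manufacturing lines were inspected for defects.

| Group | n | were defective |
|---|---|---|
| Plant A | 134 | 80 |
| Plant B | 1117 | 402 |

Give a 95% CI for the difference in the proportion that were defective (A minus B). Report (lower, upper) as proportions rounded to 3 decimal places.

(0.149, 0.325)

First, p̂₁ = 80/134 = 0.5970; p̂₂ = 402/1117 = 0.3599.
The two standard errors are √(0.5970×0.4030/134) = 0.04237 and √(0.3599×0.6401/1117) = 0.01436.
Because the samples are independent, SE_diff = √(0.04237² + 0.01436²) = 0.04474.
Using z* = 1.960 for 95%, ME = 1.960 × 0.04474 = 0.08769.
p̂₁ − p̂₂ = 0.2371; interval 0.2371 ± 0.08769 gives (0.149, 0.325).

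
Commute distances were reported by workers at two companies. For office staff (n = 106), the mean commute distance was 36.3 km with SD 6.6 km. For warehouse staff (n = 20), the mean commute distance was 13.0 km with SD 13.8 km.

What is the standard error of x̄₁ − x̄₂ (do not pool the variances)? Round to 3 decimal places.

3.152

SE₁ = s₁/√n₁ = 6.6/√106 = 0.6410; SE₂ = 13.8/√20 = 3.0858.
Independent samples, unequal variances: SE_diff = √(SE₁² + SE₂²) = √(0.410881 + 9.52216164) = 3.1517.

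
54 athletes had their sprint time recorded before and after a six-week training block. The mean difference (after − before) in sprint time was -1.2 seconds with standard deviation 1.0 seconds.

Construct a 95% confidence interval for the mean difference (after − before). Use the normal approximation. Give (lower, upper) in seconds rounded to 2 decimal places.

(-1.47, -0.93)

This is a matched-pairs design, so SE = s_d/√n = 1.0/√54 = 0.1361.
Margin = 1.960 × 0.1361 = 0.2668; the interval is -1.2 ± 0.2668 = (-1.47, -0.93).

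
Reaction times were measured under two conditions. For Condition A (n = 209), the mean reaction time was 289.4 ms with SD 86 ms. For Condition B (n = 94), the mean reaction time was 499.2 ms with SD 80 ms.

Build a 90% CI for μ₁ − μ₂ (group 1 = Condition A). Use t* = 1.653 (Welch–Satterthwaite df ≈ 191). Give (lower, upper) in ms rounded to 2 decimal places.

SE₁ = s₁/√n₁ = 86/√209 = 5.9487; SE₂ = 80/√94 = 8.2514.
Independent samples, unequal variances: SE_diff = √(SE₁² + SE₂²) = √(35.38703169 + 68.08560196) = 10.1721.
t* = 1.653, so margin of error = 1.653 × 10.1721 = 16.8145.
Difference in means = 289.4 − 499.2 = -209.8000.
-209.8000 ± 16.8145 → (-226.61, -192.99).

(-226.61, -192.99)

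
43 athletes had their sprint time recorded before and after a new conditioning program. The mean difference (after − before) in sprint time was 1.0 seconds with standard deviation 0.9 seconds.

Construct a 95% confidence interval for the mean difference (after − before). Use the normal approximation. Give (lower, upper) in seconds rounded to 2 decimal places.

Paired design: SE = s_d/√n = 0.9/√43 = 0.1372.
z* = 1.960; margin of error = 1.960 × 0.1372 = 0.2689.
1.0 ± 0.2689 → (0.73, 1.27).

(0.73, 1.27)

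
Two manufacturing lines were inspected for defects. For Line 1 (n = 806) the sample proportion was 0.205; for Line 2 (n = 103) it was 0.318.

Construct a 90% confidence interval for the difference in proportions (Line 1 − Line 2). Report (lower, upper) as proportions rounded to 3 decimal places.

Each SE is √(p̂(1−p̂)/n): √(0.2050·0.7950/806) = 0.01422 and √(0.3180·0.6820/103) = 0.04589.
SE(p̂₁ − p̂₂) = √(SE₁² + SE₂²) = √(0.0002022084 + 0.0021058921) = 0.04804, since the two samples are independent.
At 90% confidence z* = 1.645; margin = 1.645 × 0.04804 = 0.07903.
The difference is 0.2050 − 0.3180 = -0.1130, so the interval is -0.1130 ± 0.07903 = (-0.192, -0.034).

(-0.192, -0.034)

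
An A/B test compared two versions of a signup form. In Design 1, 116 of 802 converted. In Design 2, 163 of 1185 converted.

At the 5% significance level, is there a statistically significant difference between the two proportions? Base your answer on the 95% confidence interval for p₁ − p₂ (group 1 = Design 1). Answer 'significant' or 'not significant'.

p̂₁ = 116/802 = 0.1446 and p̂₂ = 163/1185 = 0.1376.
SE₁ = √(p̂₁(1−p̂₁)/n₁) = √(0.1446·0.8554/802) = 0.01242; SE₂ = √(0.1376·0.8624/1185) = 0.01001.
Independent samples: SE of the difference = √(SE₁² + SE₂²) = √(0.0001542564 + 0.0001002001) = 0.01595.
z* for 95% confidence is 1.960, so the margin of error is 1.960 × 0.01595 = 0.03126.
Point estimate p̂₁ − p̂₂ = 0.1446 − 0.1376 = 0.0070.
0.0070 ± 0.03126 → (-0.02426, 0.03826).
The interval (-0.02426, 0.03826) contains 0, so the difference is not significant.

not significant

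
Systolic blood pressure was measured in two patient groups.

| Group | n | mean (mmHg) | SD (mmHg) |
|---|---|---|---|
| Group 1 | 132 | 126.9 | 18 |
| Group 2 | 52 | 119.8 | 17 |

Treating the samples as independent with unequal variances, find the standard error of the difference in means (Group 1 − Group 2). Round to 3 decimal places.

2.831

Standard errors of each mean: 18/√132 = 1.5667 and 17/√52 = 2.3575.
SE(x̄₁ − x̄₂) = √(1.5667² + 2.3575²) = 2.8306 for independent samples with unequal variances.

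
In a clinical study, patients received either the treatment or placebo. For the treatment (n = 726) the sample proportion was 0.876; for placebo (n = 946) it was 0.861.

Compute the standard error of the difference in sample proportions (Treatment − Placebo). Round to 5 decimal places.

SE₁ = √(p̂₁(1−p̂₁)/n₁) = √(0.8760·0.1240/726) = 0.01223; SE₂ = √(0.8610·0.1390/946) = 0.01125.
Independent samples: SE of the difference = √(SE₁² + SE₂²) = √(0.0001495729 + 0.0001265625) = 0.01662.

0.01662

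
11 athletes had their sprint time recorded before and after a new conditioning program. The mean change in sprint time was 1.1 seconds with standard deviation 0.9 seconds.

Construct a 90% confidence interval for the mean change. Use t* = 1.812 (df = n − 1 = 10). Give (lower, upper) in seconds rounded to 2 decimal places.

Paired design: SE = s_d/√n = 0.9/√11 = 0.2714.
t* = 1.812; margin of error = 1.812 × 0.2714 = 0.4918.
1.1 ± 0.4918 → (0.61, 1.59).

(0.61, 1.59)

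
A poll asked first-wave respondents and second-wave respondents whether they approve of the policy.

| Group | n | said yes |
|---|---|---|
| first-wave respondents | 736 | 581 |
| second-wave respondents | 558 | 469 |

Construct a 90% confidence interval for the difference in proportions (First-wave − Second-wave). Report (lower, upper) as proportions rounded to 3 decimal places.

(-0.087, -0.016)

p̂₁ = 581/736 = 0.7894 and p̂₂ = 469/558 = 0.8405.
SE₁ = √(p̂₁(1−p̂₁)/n₁) = √(0.7894·0.2106/736) = 0.01503; SE₂ = √(0.8405·0.1595/558) = 0.01550.
Independent samples: SE of the difference = √(SE₁² + SE₂²) = √(0.0002259009 + 0.00024025) = 0.02159.
z* for 90% confidence is 1.645, so the margin of error is 1.645 × 0.02159 = 0.03552.
Point estimate p̂₁ − p̂₂ = 0.7894 − 0.8405 = -0.0511.
-0.0511 ± 0.03552 → (-0.087, -0.016).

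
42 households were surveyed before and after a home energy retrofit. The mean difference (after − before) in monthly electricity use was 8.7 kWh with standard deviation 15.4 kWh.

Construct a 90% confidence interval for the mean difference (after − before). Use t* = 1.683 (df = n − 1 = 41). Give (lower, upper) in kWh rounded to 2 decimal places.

(4.70, 12.70)

Paired design: SE = s_d/√n = 15.4/√42 = 2.3763.
t* = 1.683; margin of error = 1.683 × 2.3763 = 3.9993.
8.7 ± 3.9993 → (4.70, 12.70).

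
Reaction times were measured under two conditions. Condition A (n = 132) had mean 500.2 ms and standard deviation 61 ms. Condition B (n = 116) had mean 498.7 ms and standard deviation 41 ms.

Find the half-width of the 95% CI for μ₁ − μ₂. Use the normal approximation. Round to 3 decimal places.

12.805

SE₁ = s₁/√n₁ = 61/√132 = 5.3094; SE₂ = 41/√116 = 3.8068.
Independent samples, unequal variances: SE_diff = √(SE₁² + SE₂²) = √(28.18972836 + 14.49172624) = 6.5331.
z* = 1.960, so margin of error = 1.960 × 6.5331 = 12.8049.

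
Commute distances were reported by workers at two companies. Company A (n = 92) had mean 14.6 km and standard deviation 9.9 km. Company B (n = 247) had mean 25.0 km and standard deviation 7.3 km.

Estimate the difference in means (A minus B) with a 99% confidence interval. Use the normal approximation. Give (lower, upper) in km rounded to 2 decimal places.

Per-group SEs: s₁/√n₁ = 9.9/√92 = 1.0321, s₂/√n₂ = 7.3/√247 = 0.4645.
Unpooled SE of the difference: √(1.06523041 + 0.21576025) = 1.1318.
Margin of error = z* · SE = 2.576 × 1.1318 = 2.9155.
x̄₁ − x̄₂ = 14.6 − 25.0 = -10.4000.
CI: -10.4000 ± 2.9155 = (-13.32, -7.48).

(-13.32, -7.48)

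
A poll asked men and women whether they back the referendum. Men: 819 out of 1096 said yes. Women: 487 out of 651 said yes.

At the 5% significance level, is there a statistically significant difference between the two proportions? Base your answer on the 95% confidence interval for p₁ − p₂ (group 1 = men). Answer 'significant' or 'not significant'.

not significant

First, p̂₁ = 819/1096 = 0.7473; p̂₂ = 487/651 = 0.7481.
The two standard errors are √(0.7473×0.2527/1096) = 0.01313 and √(0.7481×0.2519/651) = 0.01701.
Because the samples are independent, SE_diff = √(0.01313² + 0.01701²) = 0.02149.
Using z* = 1.960 for 95%, ME = 1.960 × 0.02149 = 0.04212.
p̂₁ − p̂₂ = -0.0008; interval -0.0008 ± 0.04212 gives (-0.04292, 0.04132).
The interval (-0.04292, 0.04132) contains 0, so the difference is not significant.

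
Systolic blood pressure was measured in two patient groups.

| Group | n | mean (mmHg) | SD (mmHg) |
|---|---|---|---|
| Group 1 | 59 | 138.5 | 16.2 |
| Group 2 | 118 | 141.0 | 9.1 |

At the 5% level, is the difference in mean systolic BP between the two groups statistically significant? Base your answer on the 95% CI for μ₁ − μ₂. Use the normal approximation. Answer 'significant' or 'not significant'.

SE₁ = s₁/√n₁ = 16.2/√59 = 2.1091; SE₂ = 9.1/√118 = 0.8377.
Independent samples, unequal variances: SE_diff = √(SE₁² + SE₂²) = √(4.44830281 + 0.70174129) = 2.2694.
z* = 1.960, so margin of error = 1.960 × 2.2694 = 4.4480.
Difference in means = 138.5 − 141.0 = -2.5000.
-2.5000 ± 4.4480 → (-6.9480, 1.9480).
The interval (-6.9480, 1.9480) contains 0, so the difference is not significant.

not significant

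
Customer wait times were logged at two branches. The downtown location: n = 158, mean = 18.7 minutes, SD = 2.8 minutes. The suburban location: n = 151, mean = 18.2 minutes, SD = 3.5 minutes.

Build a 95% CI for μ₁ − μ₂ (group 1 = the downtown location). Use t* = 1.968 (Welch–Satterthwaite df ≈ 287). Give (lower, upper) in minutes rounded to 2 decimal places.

SE₁ = s₁/√n₁ = 2.8/√158 = 0.2228; SE₂ = 3.5/√151 = 0.2848.
Independent samples, unequal variances: SE_diff = √(SE₁² + SE₂²) = √(0.04963984 + 0.08111104) = 0.3616.
t* = 1.968, so margin of error = 1.968 × 0.3616 = 0.7116.
Difference in means = 18.7 − 18.2 = 0.5000.
0.5000 ± 0.7116 → (-0.21, 1.21).

(-0.21, 1.21)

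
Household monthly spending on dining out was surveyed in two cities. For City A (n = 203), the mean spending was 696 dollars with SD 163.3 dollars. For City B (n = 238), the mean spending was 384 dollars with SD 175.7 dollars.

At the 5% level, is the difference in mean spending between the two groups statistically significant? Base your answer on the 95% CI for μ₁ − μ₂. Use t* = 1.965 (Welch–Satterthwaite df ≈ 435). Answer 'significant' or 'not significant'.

Standard errors of each mean: 163.3/√203 = 11.4614 and 175.7/√238 = 11.3889.
SE(x̄₁ − x̄₂) = √(11.4614² + 11.3889²) = 16.1577 for independent samples with unequal variances.
With t* = 1.965, the margin is 1.965 × 16.1577 = 31.7499.
x̄₁ − x̄₂ = 696 − 384 = 312.0000; the interval is 312.0000 ± 31.7499 = (280.2501, 343.7499).
The interval (280.2501, 343.7499) does not contain 0, so the difference is significant.

significant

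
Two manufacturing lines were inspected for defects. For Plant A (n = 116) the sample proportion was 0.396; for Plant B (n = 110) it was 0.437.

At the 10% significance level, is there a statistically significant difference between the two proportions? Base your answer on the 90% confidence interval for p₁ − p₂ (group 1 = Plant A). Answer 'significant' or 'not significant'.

The two standard errors are √(0.3960×0.6040/116) = 0.04541 and √(0.4370×0.5630/110) = 0.04729.
Because the samples are independent, SE_diff = √(0.04541² + 0.04729²) = 0.06556.
Using z* = 1.645 for 90%, ME = 1.645 × 0.06556 = 0.10785.
p̂₁ − p̂₂ = -0.0410; interval -0.0410 ± 0.10785 gives (-0.14885, 0.06685).
The interval (-0.14885, 0.06685) contains 0, so the difference is not significant.

not significant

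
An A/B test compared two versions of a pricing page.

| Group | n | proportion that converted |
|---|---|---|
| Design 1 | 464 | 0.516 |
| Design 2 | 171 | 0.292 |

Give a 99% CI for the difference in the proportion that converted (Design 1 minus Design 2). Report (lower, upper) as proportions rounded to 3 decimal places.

Each SE is √(p̂(1−p̂)/n): √(0.5160·0.4840/464) = 0.02320 and √(0.2920·0.7080/171) = 0.03477.
SE(p̂₁ − p̂₂) = √(SE₁² + SE₂²) = √(0.00053824 + 0.0012089529) = 0.04180, since the two samples are independent.
At 99% confidence z* = 2.576; margin = 2.576 × 0.04180 = 0.10768.
The difference is 0.5160 − 0.2920 = 0.2240, so the interval is 0.2240 ± 0.10768 = (0.116, 0.332).

(0.116, 0.332)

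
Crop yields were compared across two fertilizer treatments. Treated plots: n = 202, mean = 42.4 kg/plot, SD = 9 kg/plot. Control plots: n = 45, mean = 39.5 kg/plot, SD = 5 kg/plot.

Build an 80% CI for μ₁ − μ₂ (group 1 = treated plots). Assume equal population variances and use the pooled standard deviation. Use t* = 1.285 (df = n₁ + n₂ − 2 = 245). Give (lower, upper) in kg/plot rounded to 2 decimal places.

Pooled variance s_p² = [201·9² + 44·5²] / (202+45−2) = 70.9429, so s_p = 8.4228.
SE_diff = s_p·√(1/n₁ + 1/n₂) = 8.4228·√(1/202 + 1/45) = 1.3884.
t* = 1.285; margin = 1.285 × 1.3884 = 1.7841.
Difference = 42.4 − 39.5 = 2.9000.
2.9000 ± 1.7841 → (1.12, 4.68).

(1.12, 4.68)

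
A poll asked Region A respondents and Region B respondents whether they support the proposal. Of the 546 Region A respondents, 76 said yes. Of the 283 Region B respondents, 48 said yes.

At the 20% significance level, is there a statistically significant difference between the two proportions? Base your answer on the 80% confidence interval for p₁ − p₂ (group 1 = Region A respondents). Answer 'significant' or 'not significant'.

Sample proportions: 76/546 = 0.1392, 48/283 = 0.1696.
Each SE is √(p̂(1−p̂)/n): √(0.1392·0.8608/546) = 0.01481 and √(0.1696·0.8304/283) = 0.02231.
SE(p̂₁ − p̂₂) = √(SE₁² + SE₂²) = √(0.0002193361 + 0.0004977361) = 0.02678, since the two samples are independent.
At 80% confidence z* = 1.282; margin = 1.282 × 0.02678 = 0.03433.
The difference is 0.1392 − 0.1696 = -0.0304, so the interval is -0.0304 ± 0.03433 = (-0.06473, 0.00393).
The interval (-0.06473, 0.00393) contains 0, so the difference is not significant.

not significant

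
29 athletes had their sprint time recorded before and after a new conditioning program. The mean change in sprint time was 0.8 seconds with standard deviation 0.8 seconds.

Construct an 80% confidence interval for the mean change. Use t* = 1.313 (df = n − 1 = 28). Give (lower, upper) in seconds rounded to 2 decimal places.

This is a matched-pairs design, so SE = s_d/√n = 0.8/√29 = 0.1486.
Margin = 1.313 × 0.1486 = 0.1951; the interval is 0.8 ± 0.1951 = (0.60, 1.00).

(0.60, 1.00)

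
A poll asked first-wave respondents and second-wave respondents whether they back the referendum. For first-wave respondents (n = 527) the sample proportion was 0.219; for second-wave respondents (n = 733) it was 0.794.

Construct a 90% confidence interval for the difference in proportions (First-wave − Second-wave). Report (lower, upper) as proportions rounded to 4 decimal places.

(-0.6135, -0.5365)

SE₁ = √(p̂₁(1−p̂₁)/n₁) = √(0.2190·0.7810/527) = 0.01802; SE₂ = √(0.7940·0.2060/733) = 0.01494.
Independent samples: SE of the difference = √(SE₁² + SE₂²) = √(0.0003247204 + 0.0002232036) = 0.02341.
z* for 90% confidence is 1.645, so the margin of error is 1.645 × 0.02341 = 0.03851.
Point estimate p̂₁ − p̂₂ = 0.2190 − 0.7940 = -0.5750.
-0.5750 ± 0.03851 → (-0.6135, -0.5365).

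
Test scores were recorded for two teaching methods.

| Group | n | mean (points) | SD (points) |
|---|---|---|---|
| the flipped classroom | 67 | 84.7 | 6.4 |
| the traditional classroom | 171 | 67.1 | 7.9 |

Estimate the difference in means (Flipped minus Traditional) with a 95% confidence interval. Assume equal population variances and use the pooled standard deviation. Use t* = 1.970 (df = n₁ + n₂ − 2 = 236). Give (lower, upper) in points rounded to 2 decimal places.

(15.47, 19.73)

s_p = √[((n₁−1)s₁² + (n₂−1)s₂²)/(n₁+n₂−2)] = √[(66·6.4² + 170·7.9²)/236] = 7.5107.
SE = 7.5107·√(1/67 + 1/171) = 1.0825.
With t* = 1.970, margin = 1.970 × 1.0825 = 2.1325.
x̄₁ − x̄₂ = 84.7 − 67.1 = 17.6000; interval 17.6000 ± 2.1325 = (15.47, 19.73).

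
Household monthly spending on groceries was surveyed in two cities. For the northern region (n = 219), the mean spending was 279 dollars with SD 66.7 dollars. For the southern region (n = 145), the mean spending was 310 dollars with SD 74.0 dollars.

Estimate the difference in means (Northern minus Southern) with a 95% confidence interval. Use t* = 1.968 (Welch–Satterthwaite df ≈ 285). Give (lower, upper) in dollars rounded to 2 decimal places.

SE₁ = s₁/√n₁ = 66.7/√219 = 4.5072; SE₂ = 74.0/√145 = 6.1454.
Independent samples, unequal variances: SE_diff = √(SE₁² + SE₂²) = √(20.31485184 + 37.76594116) = 7.6211.
t* = 1.968, so margin of error = 1.968 × 7.6211 = 14.9983.
Difference in means = 279 − 310 = -31.0000.
-31.0000 ± 14.9983 → (-46.00, -16.00).

(-46.00, -16.00)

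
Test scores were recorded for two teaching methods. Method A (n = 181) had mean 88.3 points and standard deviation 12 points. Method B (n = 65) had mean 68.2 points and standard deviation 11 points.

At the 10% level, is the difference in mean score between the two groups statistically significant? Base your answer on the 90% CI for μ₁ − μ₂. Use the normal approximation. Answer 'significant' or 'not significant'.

significant

Standard errors of each mean: 12/√181 = 0.8920 and 11/√65 = 1.3644.
SE(x̄₁ − x̄₂) = √(0.8920² + 1.3644²) = 1.6301 for independent samples with unequal variances.
With z* = 1.645, the margin is 1.645 × 1.6301 = 2.6815.
x̄₁ − x̄₂ = 88.3 − 68.2 = 20.1000; the interval is 20.1000 ± 2.6815 = (17.4185, 22.7815).
The interval (17.4185, 22.7815) does not contain 0, so the difference is significant.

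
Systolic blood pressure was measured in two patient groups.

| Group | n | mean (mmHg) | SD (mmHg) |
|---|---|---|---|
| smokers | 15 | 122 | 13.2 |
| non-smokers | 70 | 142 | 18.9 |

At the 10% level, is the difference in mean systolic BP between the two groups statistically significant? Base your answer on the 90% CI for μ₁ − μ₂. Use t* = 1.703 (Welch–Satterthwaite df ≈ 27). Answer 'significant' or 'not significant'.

significant

SE₁ = s₁/√n₁ = 13.2/√15 = 3.4082; SE₂ = 18.9/√70 = 2.2590.
Independent samples, unequal variances: SE_diff = √(SE₁² + SE₂²) = √(11.61582724 + 5.103081) = 4.0889.
t* = 1.703, so margin of error = 1.703 × 4.0889 = 6.9634.
Difference in means = 122 − 142 = -20.0000.
-20.0000 ± 6.9634 → (-26.9634, -13.0366).
The interval (-26.9634, -13.0366) does not contain 0, so the difference is significant.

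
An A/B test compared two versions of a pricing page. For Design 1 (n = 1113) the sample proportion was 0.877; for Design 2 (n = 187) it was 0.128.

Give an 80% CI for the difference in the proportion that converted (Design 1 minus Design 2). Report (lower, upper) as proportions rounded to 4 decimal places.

(0.7152, 0.7828)

Each SE is √(p̂(1−p̂)/n): √(0.8770·0.1230/1113) = 0.00984 and √(0.1280·0.8720/187) = 0.02443.
SE(p̂₁ − p̂₂) = √(SE₁² + SE₂²) = √(0.0000968256 + 0.0005968249) = 0.02634, since the two samples are independent.
At 80% confidence z* = 1.282; margin = 1.282 × 0.02634 = 0.03377.
The difference is 0.8770 − 0.1280 = 0.7490, so the interval is 0.7490 ± 0.03377 = (0.7152, 0.7828).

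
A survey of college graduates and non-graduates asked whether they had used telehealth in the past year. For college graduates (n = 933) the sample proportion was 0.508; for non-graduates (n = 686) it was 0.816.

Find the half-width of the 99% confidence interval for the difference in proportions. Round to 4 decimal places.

0.0568

SE₁ = √(p̂₁(1−p̂₁)/n₁) = √(0.5080·0.4920/933) = 0.01637; SE₂ = √(0.8160·0.1840/686) = 0.01479.
Independent samples: SE of the difference = √(SE₁² + SE₂²) = √(0.0002679769 + 0.0002187441) = 0.02206.
z* for 99% confidence is 2.576, so the margin of error is 2.576 × 0.02206 = 0.05683.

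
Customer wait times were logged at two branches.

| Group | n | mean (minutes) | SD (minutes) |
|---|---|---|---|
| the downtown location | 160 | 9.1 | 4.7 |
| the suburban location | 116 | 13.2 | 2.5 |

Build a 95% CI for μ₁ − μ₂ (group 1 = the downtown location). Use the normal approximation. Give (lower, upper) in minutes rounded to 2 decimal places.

Standard errors of each mean: 4.7/√160 = 0.3716 and 2.5/√116 = 0.2321.
SE(x̄₁ − x̄₂) = √(0.3716² + 0.2321²) = 0.4381 for independent samples with unequal variances.
With z* = 1.960, the margin is 1.960 × 0.4381 = 0.8587.
x̄₁ − x̄₂ = 9.1 − 13.2 = -4.1000; the interval is -4.1000 ± 0.8587 = (-4.96, -3.24).

(-4.96, -3.24)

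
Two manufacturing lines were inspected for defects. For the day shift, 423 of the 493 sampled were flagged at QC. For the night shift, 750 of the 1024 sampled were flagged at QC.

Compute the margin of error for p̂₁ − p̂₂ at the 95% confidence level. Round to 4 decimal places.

0.0410

p̂₁ = 423/493 = 0.8580 and p̂₂ = 750/1024 = 0.7324.
SE₁ = √(p̂₁(1−p̂₁)/n₁) = √(0.8580·0.1420/493) = 0.01572; SE₂ = √(0.7324·0.2676/1024) = 0.01383.
Independent samples: SE of the difference = √(SE₁² + SE₂²) = √(0.0002471184 + 0.0001912689) = 0.02094.
z* for 95% confidence is 1.960, so the margin of error is 1.960 × 0.02094 = 0.04104.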